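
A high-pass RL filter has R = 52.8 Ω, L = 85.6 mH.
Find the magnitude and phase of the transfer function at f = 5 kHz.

Step 1 — Angular frequency: ω = 2π·5000 = 3.142e+04 rad/s.
Step 2 — Transfer function: H(jω) = jωL/(R + jωL).
Step 3 — Numerator jωL = j·2689; denominator R + jωL = 52.8 + j2689.
Step 4 — H = 0.9996 + j0.01963.
Step 5 — Magnitude: |H| = 0.9998 (-0.0 dB); phase: φ = 1.1°.

|H| = 0.9998 (-0.0 dB), φ = 1.1°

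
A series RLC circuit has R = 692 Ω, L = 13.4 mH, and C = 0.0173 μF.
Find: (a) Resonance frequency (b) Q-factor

Step 1 — Resonance condition Im(Z)=0 gives ω₀ = 1/√(LC).
Step 2 — ω₀ = 1/√(0.0134·1.73e-08) = 6.568e+04 rad/s.
Step 3 — f₀ = ω₀/(2π) = 1.045e+04 Hz.
Step 4 — Series Q: Q = ω₀L/R = 6.568e+04·0.0134/692 = 1.272.

(a) f₀ = 1.045e+04 Hz  (b) Q = 1.272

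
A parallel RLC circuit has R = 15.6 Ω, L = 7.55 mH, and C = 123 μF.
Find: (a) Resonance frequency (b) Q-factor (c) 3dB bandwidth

Step 1 — Resonance: ω₀ = 1/√(LC) = 1/√(0.00755·0.000123) = 1038 rad/s.
Step 2 — f₀ = ω₀/(2π) = 165.2 Hz.
Step 3 — Parallel Q: Q = R/(ω₀L) = 15.6/(1038·0.00755) = 1.991.
Step 4 — Bandwidth: Δω = ω₀/Q = 521.2 rad/s; BW = Δω/(2π) = 82.95 Hz.

(a) f₀ = 165.2 Hz  (b) Q = 1.991  (c) BW = 82.95 Hz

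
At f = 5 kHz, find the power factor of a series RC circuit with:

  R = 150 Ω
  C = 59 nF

Step 1 — Angular frequency: ω = 2π·f = 2π·5000 = 3.142e+04 rad/s.
Step 2 — Component impedances:
  R: Z = R = 150 Ω
  C: Z = 1/(jωC) = -j/(ω·C) = 0 - j539.5 Ω
Step 3 — Series combination: Z_total = R + C = 150 - j539.5 Ω = 560∠-74.5° Ω.
Step 4 — Power factor: PF = cos(φ) = Re(Z)/|Z| = 150/560 = 0.2679.
Step 5 — Type: Im(Z) = -539.5 ⇒ leading (phase φ = -74.5°).

PF = 0.2679 (leading, φ = -74.5°)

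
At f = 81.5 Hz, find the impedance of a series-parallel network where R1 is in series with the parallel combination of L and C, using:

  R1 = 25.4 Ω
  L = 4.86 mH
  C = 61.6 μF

Step 1 — Angular frequency: ω = 2π·f = 2π·81.5 = 512.1 rad/s.
Step 2 — Component impedances:
  R1: Z = R = 25.4 Ω
  L: Z = jωL = j·512.1·0.00486 = 0 + j2.489 Ω
  C: Z = 1/(jωC) = -j/(ω·C) = 0 - j31.7 Ω
Step 3 — Parallel branch: L || C = 1/(1/L + 1/C) = 0 + j2.701 Ω.
Step 4 — Series with R1: Z_total = R1 + (L || C) = 25.4 + j2.701 Ω = 25.54∠6.1° Ω.

Z = 25.4 + j2.701 Ω = 25.54∠6.1° Ω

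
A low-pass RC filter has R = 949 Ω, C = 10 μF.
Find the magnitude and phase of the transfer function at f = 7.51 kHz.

Step 1 — Angular frequency: ω = 2π·7510 = 4.719e+04 rad/s.
Step 2 — Transfer function: H(jω) = 1/(1 + jωRC).
Step 3 — Denominator: 1 + jωRC = 1 + j·4.719e+04·949·1e-05 = 1 + j447.8.
Step 4 — H = 4.987e-06 - j0.002233.
Step 5 — Magnitude: |H| = 0.002233 (-53.0 dB); phase: φ = -89.9°.

|H| = 0.002233 (-53.0 dB), φ = -89.9°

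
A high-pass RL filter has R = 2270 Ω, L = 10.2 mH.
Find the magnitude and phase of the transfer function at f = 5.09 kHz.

Step 1 — Angular frequency: ω = 2π·5090 = 3.198e+04 rad/s.
Step 2 — Transfer function: H(jω) = jωL/(R + jωL).
Step 3 — Numerator jωL = j·326.2; denominator R + jωL = 2270 + j326.2.
Step 4 — H = 0.02023 + j0.1408.
Step 5 — Magnitude: |H| = 0.1422 (-16.9 dB); phase: φ = 81.8°.

|H| = 0.1422 (-16.9 dB), φ = 81.8°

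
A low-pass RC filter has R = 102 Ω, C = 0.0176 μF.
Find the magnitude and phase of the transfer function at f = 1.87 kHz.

Step 1 — Angular frequency: ω = 2π·1870 = 1.175e+04 rad/s.
Step 2 — Transfer function: H(jω) = 1/(1 + jωRC).
Step 3 — Denominator: 1 + jωRC = 1 + j·1.175e+04·102·1.76e-08 = 1 + j0.02109.
Step 4 — H = 0.9996 - j0.02108.
Step 5 — Magnitude: |H| = 0.9998 (-0.0 dB); phase: φ = -1.2°.

|H| = 0.9998 (-0.0 dB), φ = -1.2°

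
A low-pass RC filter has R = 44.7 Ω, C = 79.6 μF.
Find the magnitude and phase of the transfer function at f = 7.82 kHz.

Step 1 — Angular frequency: ω = 2π·7820 = 4.913e+04 rad/s.
Step 2 — Transfer function: H(jω) = 1/(1 + jωRC).
Step 3 — Denominator: 1 + jωRC = 1 + j·4.913e+04·44.7·7.96e-05 = 1 + j174.8.
Step 4 — H = 3.272e-05 - j0.00572.
Step 5 — Magnitude: |H| = 0.00572 (-44.9 dB); phase: φ = -89.7°.

|H| = 0.00572 (-44.9 dB), φ = -89.7°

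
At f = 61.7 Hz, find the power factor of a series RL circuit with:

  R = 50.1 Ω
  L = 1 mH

Step 1 — Angular frequency: ω = 2π·f = 2π·61.7 = 387.7 rad/s.
Step 2 — Component impedances:
  R: Z = R = 50.1 Ω
  L: Z = jωL = j·387.7·0.001 = 0 + j0.3877 Ω
Step 3 — Series combination: Z_total = R + L = 50.1 + j0.3877 Ω = 50.1∠0.4° Ω.
Step 4 — Power factor: PF = cos(φ) = Re(Z)/|Z| = 50.1/50.1 = 1.
Step 5 — Type: Im(Z) = 0.3877 ⇒ lagging (phase φ = 0.4°).

PF = 1 (lagging, φ = 0.4°)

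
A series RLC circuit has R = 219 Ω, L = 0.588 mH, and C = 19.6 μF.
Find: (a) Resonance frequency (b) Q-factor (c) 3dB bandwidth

Step 1 — Resonance condition Im(Z)=0 gives ω₀ = 1/√(LC).
Step 2 — ω₀ = 1/√(0.000588·1.96e-05) = 9315 rad/s.
Step 3 — f₀ = ω₀/(2π) = 1483 Hz.
Step 4 — Series Q: Q = ω₀L/R = 9315·0.000588/219 = 0.02501.
Step 5 — 3dB bandwidth: Δω = ω₀/Q = 3.724e+05 rad/s; BW = Δω/(2π) = 5.928e+04 Hz.

(a) f₀ = 1483 Hz  (b) Q = 0.02501  (c) BW = 5.928e+04 Hz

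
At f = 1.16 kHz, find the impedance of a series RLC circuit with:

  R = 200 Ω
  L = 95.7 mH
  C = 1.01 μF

Step 1 — Angular frequency: ω = 2π·f = 2π·1160 = 7288 rad/s.
Step 2 — Component impedances:
  R: Z = R = 200 Ω
  L: Z = jωL = j·7288·0.0957 = 0 + j697.5 Ω
  C: Z = 1/(jωC) = -j/(ω·C) = 0 - j135.8 Ω
Step 3 — Series combination: Z_total = R + L + C = 200 + j561.7 Ω = 596.2∠70.4° Ω.

Z = 200 + j561.7 Ω = 596.2∠70.4° Ω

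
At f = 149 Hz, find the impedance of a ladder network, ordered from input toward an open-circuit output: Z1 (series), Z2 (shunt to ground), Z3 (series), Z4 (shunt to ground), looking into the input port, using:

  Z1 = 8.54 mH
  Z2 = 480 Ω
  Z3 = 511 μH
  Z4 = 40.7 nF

Step 1 — Angular frequency: ω = 2π·f = 2π·149 = 936.2 rad/s.
Step 2 — Component impedances:
  Z1: Z = jωL = j·936.2·0.00854 = 0 + j7.995 Ω
  Z2: Z = R = 480 Ω
  Z3: Z = jωL = j·936.2·0.000511 = 0 + j0.4784 Ω
  Z4: Z = 1/(jωC) = -j/(ω·C) = 0 - j2.624e+04 Ω
Step 3 — Ladder network (open output): work backward from the far end, alternating series and parallel combinations. Z_in = 479.8 - j0.7811 Ω = 479.8∠-0.1° Ω.

Z = 479.8 - j0.7811 Ω = 479.8∠-0.1° Ω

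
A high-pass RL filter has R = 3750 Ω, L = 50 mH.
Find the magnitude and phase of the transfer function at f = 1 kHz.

Step 1 — Angular frequency: ω = 2π·1000 = 6283 rad/s.
Step 2 — Transfer function: H(jω) = jωL/(R + jωL).
Step 3 — Numerator jωL = j·314.2; denominator R + jωL = 3750 + j314.2.
Step 4 — H = 0.006969 + j0.08319.
Step 5 — Magnitude: |H| = 0.08348 (-21.6 dB); phase: φ = 85.2°.

|H| = 0.08348 (-21.6 dB), φ = 85.2°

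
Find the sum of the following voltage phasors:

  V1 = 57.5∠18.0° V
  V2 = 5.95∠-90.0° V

Step 1 — Convert each phasor to rectangular form:
  V1 = 57.5·(cos(18.0°) + j·sin(18.0°)) = 54.69 + j17.77 V
  V2 = 5.95·(cos(-90.0°) + j·sin(-90.0°)) = 0 - j5.95 V
Step 2 — Sum components: V_total = 54.69 + j11.82 V.
Step 3 — Convert to polar: |V_total| = 55.95 V, ∠V_total = 12.2°.

V_total = 55.95∠12.2° V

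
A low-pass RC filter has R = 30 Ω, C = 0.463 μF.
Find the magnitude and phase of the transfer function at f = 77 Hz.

Step 1 — Angular frequency: ω = 2π·77 = 483.8 rad/s.
Step 2 — Transfer function: H(jω) = 1/(1 + jωRC).
Step 3 — Denominator: 1 + jωRC = 1 + j·483.8·30·4.63e-07 = 1 + j0.00672.
Step 4 — H = 1 - j0.00672.
Step 5 — Magnitude: |H| = 1 (-0.0 dB); phase: φ = -0.4°.

|H| = 1 (-0.0 dB), φ = -0.4°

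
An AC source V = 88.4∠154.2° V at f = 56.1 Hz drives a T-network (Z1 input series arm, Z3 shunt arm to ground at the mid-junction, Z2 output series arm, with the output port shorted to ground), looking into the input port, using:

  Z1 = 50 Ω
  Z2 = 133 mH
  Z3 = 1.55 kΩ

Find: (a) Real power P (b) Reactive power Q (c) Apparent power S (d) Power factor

Step 1 — Angular frequency: ω = 2π·f = 2π·56.1 = 352.5 rad/s.
Step 2 — Component impedances:
  Z1: Z = R = 50 Ω
  Z2: Z = jωL = j·352.5·0.133 = 0 + j46.88 Ω
  Z3: Z = R = 1550 Ω
Step 3 — With the output port shorted to ground, the output series arm Z2 runs from the junction to ground; the shunt arm Z3 also runs from the junction to ground. They appear in parallel: Z3 || Z2 = 1.417 + j46.84 Ω.
Step 4 — Series with input arm Z1: Z_in = Z1 + (Z3 || Z2) = 51.42 + j46.84 Ω = 69.55∠42.3° Ω.
Step 5 — Source phasor: V = 88.4∠154.2° V = -79.59 + j38.47 V.
Step 6 — Current: I = V / Z = -0.4734 + j1.18 A = 1.271∠111.9° A.
Step 7 — Complex power: S = V·I* = 83.06 + j75.66 VA.
Step 8 — Real power: P = Re(S) = 83.06 W.
Step 9 — Reactive power: Q = Im(S) = 75.66 VAR.
Step 10 — Apparent power: |S| = 112.4 VA.
Step 11 — Power factor: PF = P/|S| = 0.7393 (lagging).

(a) P = 83.06 W  (b) Q = 75.66 VAR  (c) S = 112.4 VA  (d) PF = 0.7393 (lagging)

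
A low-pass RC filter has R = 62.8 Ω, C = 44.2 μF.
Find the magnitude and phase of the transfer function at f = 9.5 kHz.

Step 1 — Angular frequency: ω = 2π·9500 = 5.969e+04 rad/s.
Step 2 — Transfer function: H(jω) = 1/(1 + jωRC).
Step 3 — Denominator: 1 + jωRC = 1 + j·5.969e+04·62.8·4.42e-05 = 1 + j165.7.
Step 4 — H = 3.643e-05 - j0.006035.
Step 5 — Magnitude: |H| = 0.006035 (-44.4 dB); phase: φ = -89.7°.

|H| = 0.006035 (-44.4 dB), φ = -89.7°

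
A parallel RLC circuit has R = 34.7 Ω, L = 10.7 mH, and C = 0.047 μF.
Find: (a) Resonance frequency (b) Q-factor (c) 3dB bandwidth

Step 1 — Resonance: ω₀ = 1/√(LC) = 1/√(0.0107·4.7e-08) = 4.459e+04 rad/s.
Step 2 — f₀ = ω₀/(2π) = 7097 Hz.
Step 3 — Parallel Q: Q = R/(ω₀L) = 34.7/(4.459e+04·0.0107) = 0.07273.
Step 4 — Bandwidth: Δω = ω₀/Q = 6.132e+05 rad/s; BW = Δω/(2π) = 9.759e+04 Hz.

(a) f₀ = 7097 Hz  (b) Q = 0.07273  (c) BW = 9.759e+04 Hz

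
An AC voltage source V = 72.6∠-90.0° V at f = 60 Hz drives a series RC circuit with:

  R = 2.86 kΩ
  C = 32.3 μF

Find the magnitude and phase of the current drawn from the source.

Step 1 — Angular frequency: ω = 2π·f = 2π·60 = 377 rad/s.
Step 2 — Component impedances:
  R: Z = R = 2860 Ω
  C: Z = 1/(jωC) = -j/(ω·C) = 0 - j82.12 Ω
Step 3 — Series combination: Z_total = R + C = 2860 - j82.12 Ω = 2861∠-1.6° Ω.
Step 4 — Source phasor: V = 72.6∠-90.0° V = 0 - j72.6 V.
Step 5 — Ohm's law: I = V / Z_total = (0 - j72.6) / (2860 - j82.12) = 0.0007283 - j0.02536 A.
Step 6 — Convert to polar: |I| = 0.02537 A, ∠I = -88.4°.

I = 0.02537∠-88.4° A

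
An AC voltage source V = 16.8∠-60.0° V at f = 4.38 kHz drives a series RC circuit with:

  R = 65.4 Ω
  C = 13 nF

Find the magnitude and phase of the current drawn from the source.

Step 1 — Angular frequency: ω = 2π·f = 2π·4380 = 2.752e+04 rad/s.
Step 2 — Component impedances:
  R: Z = R = 65.4 Ω
  C: Z = 1/(jωC) = -j/(ω·C) = 0 - j2795 Ω
Step 3 — Series combination: Z_total = R + C = 65.4 - j2795 Ω = 2796∠-88.7° Ω.
Step 4 — Source phasor: V = 16.8∠-60.0° V = 8.4 - j14.55 V.
Step 5 — Ohm's law: I = V / Z_total = (8.4 - j14.55) / (65.4 - j2795) = 0.005273 + j0.002882 A.
Step 6 — Convert to polar: |I| = 0.006009 A, ∠I = 28.7°.

I = 0.006009∠28.7° A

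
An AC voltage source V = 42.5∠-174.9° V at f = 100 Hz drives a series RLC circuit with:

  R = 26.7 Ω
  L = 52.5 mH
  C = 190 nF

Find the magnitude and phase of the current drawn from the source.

Step 1 — Angular frequency: ω = 2π·f = 2π·100 = 628.3 rad/s.
Step 2 — Component impedances:
  R: Z = R = 26.7 Ω
  L: Z = jωL = j·628.3·0.0525 = 0 + j32.99 Ω
  C: Z = 1/(jωC) = -j/(ω·C) = 0 - j8377 Ω
Step 3 — Series combination: Z_total = R + L + C = 26.7 - j8344 Ω = 8344∠-89.8° Ω.
Step 4 — Source phasor: V = 42.5∠-174.9° V = -42.33 - j3.778 V.
Step 5 — Ohm's law: I = V / Z_total = (-42.33 - j3.778) / (26.7 - j8344) = 0.0004366 - j0.005075 A.
Step 6 — Convert to polar: |I| = 0.005094 A, ∠I = -85.1°.

I = 0.005094∠-85.1° A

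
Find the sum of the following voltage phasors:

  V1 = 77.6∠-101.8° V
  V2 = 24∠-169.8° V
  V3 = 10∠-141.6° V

Step 1 — Convert each phasor to rectangular form:
  V1 = 77.6·(cos(-101.8°) + j·sin(-101.8°)) = -15.87 - j75.96 V
  V2 = 24·(cos(-169.8°) + j·sin(-169.8°)) = -23.62 - j4.25 V
  V3 = 10·(cos(-141.6°) + j·sin(-141.6°)) = -7.837 - j6.211 V
Step 2 — Sum components: V_total = -47.33 - j86.42 V.
Step 3 — Convert to polar: |V_total| = 98.53 V, ∠V_total = -118.7°.

V_total = 98.53∠-118.7° V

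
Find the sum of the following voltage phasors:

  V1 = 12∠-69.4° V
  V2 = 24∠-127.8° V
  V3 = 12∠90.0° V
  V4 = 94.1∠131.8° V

Step 1 — Convert each phasor to rectangular form:
  V1 = 12·(cos(-69.4°) + j·sin(-69.4°)) = 4.222 - j11.23 V
  V2 = 24·(cos(-127.8°) + j·sin(-127.8°)) = -14.71 - j18.96 V
  V3 = 12·(cos(90.0°) + j·sin(90.0°)) = 0 + j12 V
  V4 = 94.1·(cos(131.8°) + j·sin(131.8°)) = -62.72 + j70.15 V
Step 2 — Sum components: V_total = -73.21 + j51.95 V.
Step 3 — Convert to polar: |V_total| = 89.77 V, ∠V_total = 144.6°.

V_total = 89.77∠144.6° V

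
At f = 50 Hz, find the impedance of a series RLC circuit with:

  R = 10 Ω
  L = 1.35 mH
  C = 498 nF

Step 1 — Angular frequency: ω = 2π·f = 2π·50 = 314.2 rad/s.
Step 2 — Component impedances:
  R: Z = R = 10 Ω
  L: Z = jωL = j·314.2·0.00135 = 0 + j0.4241 Ω
  C: Z = 1/(jωC) = -j/(ω·C) = 0 - j6392 Ω
Step 3 — Series combination: Z_total = R + L + C = 10 - j6391 Ω = 6391∠-89.9° Ω.

Z = 10 - j6391 Ω = 6391∠-89.9° Ω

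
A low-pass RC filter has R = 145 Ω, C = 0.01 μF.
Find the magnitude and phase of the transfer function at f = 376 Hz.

Step 1 — Angular frequency: ω = 2π·376 = 2362 rad/s.
Step 2 — Transfer function: H(jω) = 1/(1 + jωRC).
Step 3 — Denominator: 1 + jωRC = 1 + j·2362·145·1e-08 = 1 + j0.003426.
Step 4 — H = 1 - j0.003426.
Step 5 — Magnitude: |H| = 1 (-0.0 dB); phase: φ = -0.2°.

|H| = 1 (-0.0 dB), φ = -0.2°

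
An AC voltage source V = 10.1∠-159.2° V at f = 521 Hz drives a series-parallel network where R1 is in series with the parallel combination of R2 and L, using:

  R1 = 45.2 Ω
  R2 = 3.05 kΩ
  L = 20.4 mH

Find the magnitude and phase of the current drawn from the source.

Step 1 — Angular frequency: ω = 2π·f = 2π·521 = 3274 rad/s.
Step 2 — Component impedances:
  R1: Z = R = 45.2 Ω
  R2: Z = R = 3050 Ω
  L: Z = jωL = j·3274·0.0204 = 0 + j66.78 Ω
Step 3 — Parallel branch: R2 || L = 1/(1/R2 + 1/L) = 1.461 + j66.75 Ω.
Step 4 — Series with R1: Z_total = R1 + (R2 || L) = 46.66 + j66.75 Ω = 81.44∠55.0° Ω.
Step 5 — Source phasor: V = 10.1∠-159.2° V = -9.442 - j3.587 V.
Step 6 — Ohm's law: I = V / Z_total = (-9.442 - j3.587) / (46.66 + j66.75) = -0.1025 + j0.06979 A.
Step 7 — Convert to polar: |I| = 0.124 A, ∠I = 145.8°.

I = 0.124∠145.8° A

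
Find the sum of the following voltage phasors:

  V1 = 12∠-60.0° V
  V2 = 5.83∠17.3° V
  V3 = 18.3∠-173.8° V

Step 1 — Convert each phasor to rectangular form:
  V1 = 12·(cos(-60.0°) + j·sin(-60.0°)) = 6 - j10.39 V
  V2 = 5.83·(cos(17.3°) + j·sin(17.3°)) = 5.566 + j1.734 V
  V3 = 18.3·(cos(-173.8°) + j·sin(-173.8°)) = -18.19 - j1.976 V
Step 2 — Sum components: V_total = -6.627 - j10.63 V.
Step 3 — Convert to polar: |V_total| = 12.53 V, ∠V_total = -121.9°.

V_total = 12.53∠-121.9° V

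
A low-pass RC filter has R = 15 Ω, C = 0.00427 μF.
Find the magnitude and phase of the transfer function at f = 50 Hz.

Step 1 — Angular frequency: ω = 2π·50 = 314.2 rad/s.
Step 2 — Transfer function: H(jω) = 1/(1 + jωRC).
Step 3 — Denominator: 1 + jωRC = 1 + j·314.2·15·4.27e-09 = 1 + j2.012e-05.
Step 4 — H = 1 - j2.012e-05.
Step 5 — Magnitude: |H| = 1 (-0.0 dB); phase: φ = -0.0°.

|H| = 1 (-0.0 dB), φ = -0.0°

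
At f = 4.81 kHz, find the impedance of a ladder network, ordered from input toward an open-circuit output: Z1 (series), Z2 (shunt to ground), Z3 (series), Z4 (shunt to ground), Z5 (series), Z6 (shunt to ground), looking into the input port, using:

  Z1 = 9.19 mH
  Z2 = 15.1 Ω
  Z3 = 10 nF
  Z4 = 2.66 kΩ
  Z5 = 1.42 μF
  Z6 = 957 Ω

Step 1 — Angular frequency: ω = 2π·f = 2π·4810 = 3.022e+04 rad/s.
Step 2 — Component impedances:
  Z1: Z = jωL = j·3.022e+04·0.00919 = 0 + j277.7 Ω
  Z2: Z = R = 15.1 Ω
  Z3: Z = 1/(jωC) = -j/(ω·C) = 0 - j3309 Ω
  Z4: Z = R = 2660 Ω
  Z5: Z = 1/(jωC) = -j/(ω·C) = 0 - j23.3 Ω
  Z6: Z = R = 957 Ω
Step 3 — Ladder network (open output): work backward from the far end, alternating series and parallel combinations. Z_in = 15.09 + j277.7 Ω = 278.1∠86.9° Ω.

Z = 15.09 + j277.7 Ω = 278.1∠86.9° Ω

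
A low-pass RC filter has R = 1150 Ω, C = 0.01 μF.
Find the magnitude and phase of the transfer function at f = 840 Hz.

Step 1 — Angular frequency: ω = 2π·840 = 5278 rad/s.
Step 2 — Transfer function: H(jω) = 1/(1 + jωRC).
Step 3 — Denominator: 1 + jωRC = 1 + j·5278·1150·1e-08 = 1 + j0.0607.
Step 4 — H = 0.9963 - j0.06047.
Step 5 — Magnitude: |H| = 0.9982 (-0.0 dB); phase: φ = -3.5°.

|H| = 0.9982 (-0.0 dB), φ = -3.5°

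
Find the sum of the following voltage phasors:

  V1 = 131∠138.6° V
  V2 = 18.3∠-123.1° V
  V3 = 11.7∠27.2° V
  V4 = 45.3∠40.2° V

Step 1 — Convert each phasor to rectangular form:
  V1 = 131·(cos(138.6°) + j·sin(138.6°)) = -98.26 + j86.63 V
  V2 = 18.3·(cos(-123.1°) + j·sin(-123.1°)) = -9.994 - j15.33 V
  V3 = 11.7·(cos(27.2°) + j·sin(27.2°)) = 10.41 + j5.348 V
  V4 = 45.3·(cos(40.2°) + j·sin(40.2°)) = 34.6 + j29.24 V
Step 2 — Sum components: V_total = -63.25 + j105.9 V.
Step 3 — Convert to polar: |V_total| = 123.3 V, ∠V_total = 120.9°.

V_total = 123.3∠120.9° V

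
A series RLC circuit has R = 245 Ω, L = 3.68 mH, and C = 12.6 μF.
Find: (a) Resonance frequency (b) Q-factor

Step 1 — Resonance condition Im(Z)=0 gives ω₀ = 1/√(LC).
Step 2 — ω₀ = 1/√(0.00368·1.26e-05) = 4644 rad/s.
Step 3 — f₀ = ω₀/(2π) = 739.1 Hz.
Step 4 — Series Q: Q = ω₀L/R = 4644·0.00368/245 = 0.06975.

(a) f₀ = 739.1 Hz  (b) Q = 0.06975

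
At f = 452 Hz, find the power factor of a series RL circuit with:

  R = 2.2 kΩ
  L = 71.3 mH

Step 1 — Angular frequency: ω = 2π·f = 2π·452 = 2840 rad/s.
Step 2 — Component impedances:
  R: Z = R = 2200 Ω
  L: Z = jωL = j·2840·0.0713 = 0 + j202.5 Ω
Step 3 — Series combination: Z_total = R + L = 2200 + j202.5 Ω = 2209∠5.3° Ω.
Step 4 — Power factor: PF = cos(φ) = Re(Z)/|Z| = 2200/2209.3 = 0.9958.
Step 5 — Type: Im(Z) = 202.5 ⇒ lagging (phase φ = 5.3°).

PF = 0.9958 (lagging, φ = 5.3°)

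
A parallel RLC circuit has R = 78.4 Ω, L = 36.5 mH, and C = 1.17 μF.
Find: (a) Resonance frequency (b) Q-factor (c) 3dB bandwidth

Step 1 — Resonance: ω₀ = 1/√(LC) = 1/√(0.0365·1.17e-06) = 4839 rad/s.
Step 2 — f₀ = ω₀/(2π) = 770.2 Hz.
Step 3 — Parallel Q: Q = R/(ω₀L) = 78.4/(4839·0.0365) = 0.4439.
Step 4 — Bandwidth: Δω = ω₀/Q = 1.09e+04 rad/s; BW = Δω/(2π) = 1735 Hz.

(a) f₀ = 770.2 Hz  (b) Q = 0.4439  (c) BW = 1735 Hz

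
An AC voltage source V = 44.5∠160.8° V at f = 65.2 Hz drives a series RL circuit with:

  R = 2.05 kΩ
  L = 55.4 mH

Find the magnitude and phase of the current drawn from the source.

Step 1 — Angular frequency: ω = 2π·f = 2π·65.2 = 409.7 rad/s.
Step 2 — Component impedances:
  R: Z = R = 2050 Ω
  L: Z = jωL = j·409.7·0.0554 = 0 + j22.7 Ω
Step 3 — Series combination: Z_total = R + L = 2050 + j22.7 Ω = 2050∠0.6° Ω.
Step 4 — Source phasor: V = 44.5∠160.8° V = -42.02 + j14.63 V.
Step 5 — Ohm's law: I = V / Z_total = (-42.02 + j14.63) / (2050 + j22.7) = -0.02042 + j0.007365 A.
Step 6 — Convert to polar: |I| = 0.02171 A, ∠I = 160.2°.

I = 0.02171∠160.2° A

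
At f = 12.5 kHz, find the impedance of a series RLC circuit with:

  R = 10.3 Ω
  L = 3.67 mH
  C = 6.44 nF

Step 1 — Angular frequency: ω = 2π·f = 2π·1.25e+04 = 7.854e+04 rad/s.
Step 2 — Component impedances:
  R: Z = R = 10.3 Ω
  L: Z = jωL = j·7.854e+04·0.00367 = 0 + j288.2 Ω
  C: Z = 1/(jωC) = -j/(ω·C) = 0 - j1977 Ω
Step 3 — Series combination: Z_total = R + L + C = 10.3 - j1689 Ω = 1689∠-89.7° Ω.

Z = 10.3 - j1689 Ω = 1689∠-89.7° Ω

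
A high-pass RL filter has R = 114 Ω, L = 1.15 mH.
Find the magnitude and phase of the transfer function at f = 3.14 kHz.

Step 1 — Angular frequency: ω = 2π·3140 = 1.973e+04 rad/s.
Step 2 — Transfer function: H(jω) = jωL/(R + jωL).
Step 3 — Numerator jωL = j·22.69; denominator R + jωL = 114 + j22.69.
Step 4 — H = 0.0381 + j0.1914.
Step 5 — Magnitude: |H| = 0.1952 (-14.2 dB); phase: φ = 78.7°.

|H| = 0.1952 (-14.2 dB), φ = 78.7°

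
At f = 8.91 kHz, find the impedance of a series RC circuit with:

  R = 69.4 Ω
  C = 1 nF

Step 1 — Angular frequency: ω = 2π·f = 2π·8910 = 5.598e+04 rad/s.
Step 2 — Component impedances:
  R: Z = R = 69.4 Ω
  C: Z = 1/(jωC) = -j/(ω·C) = 0 - j1.786e+04 Ω
Step 3 — Series combination: Z_total = R + C = 69.4 - j1.786e+04 Ω = 1.786e+04∠-89.8° Ω.

Z = 69.4 - j1.786e+04 Ω = 1.786e+04∠-89.8° Ω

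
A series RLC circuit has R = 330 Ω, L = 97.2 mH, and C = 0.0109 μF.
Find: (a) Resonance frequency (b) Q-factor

Step 1 — Resonance condition Im(Z)=0 gives ω₀ = 1/√(LC).
Step 2 — ω₀ = 1/√(0.0972·1.09e-08) = 3.072e+04 rad/s.
Step 3 — f₀ = ω₀/(2π) = 4890 Hz.
Step 4 — Series Q: Q = ω₀L/R = 3.072e+04·0.0972/330 = 9.049.

(a) f₀ = 4890 Hz  (b) Q = 9.049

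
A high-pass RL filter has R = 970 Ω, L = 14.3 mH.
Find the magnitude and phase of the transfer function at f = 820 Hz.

Step 1 — Angular frequency: ω = 2π·820 = 5152 rad/s.
Step 2 — Transfer function: H(jω) = jωL/(R + jωL).
Step 3 — Numerator jωL = j·73.68; denominator R + jωL = 970 + j73.68.
Step 4 — H = 0.005736 + j0.07552.
Step 5 — Magnitude: |H| = 0.07574 (-22.4 dB); phase: φ = 85.7°.

|H| = 0.07574 (-22.4 dB), φ = 85.7°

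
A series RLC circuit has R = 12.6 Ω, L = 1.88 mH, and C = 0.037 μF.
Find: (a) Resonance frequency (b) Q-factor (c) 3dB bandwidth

Step 1 — Resonance: ω₀ = 1/√(LC) = 1/√(0.00188·3.7e-08) = 1.199e+05 rad/s.
Step 2 — f₀ = ω₀/(2π) = 1.908e+04 Hz.
Step 3 — Series Q: Q = ω₀L/R = 1.199e+05·0.00188/12.6 = 17.89.
Step 4 — Bandwidth: Δω = ω₀/Q = 6702 rad/s; BW = Δω/(2π) = 1067 Hz.

(a) f₀ = 1.908e+04 Hz  (b) Q = 17.89  (c) BW = 1067 Hz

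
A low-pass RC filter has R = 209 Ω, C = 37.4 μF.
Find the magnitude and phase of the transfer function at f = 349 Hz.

Step 1 — Angular frequency: ω = 2π·349 = 2193 rad/s.
Step 2 — Transfer function: H(jω) = 1/(1 + jωRC).
Step 3 — Denominator: 1 + jωRC = 1 + j·2193·209·3.74e-05 = 1 + j17.14.
Step 4 — H = 0.003392 - j0.05814.
Step 5 — Magnitude: |H| = 0.05824 (-24.7 dB); phase: φ = -86.7°.

|H| = 0.05824 (-24.7 dB), φ = -86.7°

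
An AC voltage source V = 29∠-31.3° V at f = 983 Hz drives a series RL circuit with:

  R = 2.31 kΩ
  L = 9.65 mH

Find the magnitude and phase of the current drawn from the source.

Step 1 — Angular frequency: ω = 2π·f = 2π·983 = 6176 rad/s.
Step 2 — Component impedances:
  R: Z = R = 2310 Ω
  L: Z = jωL = j·6176·0.00965 = 0 + j59.6 Ω
Step 3 — Series combination: Z_total = R + L = 2310 + j59.6 Ω = 2311∠1.5° Ω.
Step 4 — Source phasor: V = 29∠-31.3° V = 24.78 - j15.07 V.
Step 5 — Ohm's law: I = V / Z_total = (24.78 - j15.07) / (2310 + j59.6) = 0.01055 - j0.006794 A.
Step 6 — Convert to polar: |I| = 0.01255 A, ∠I = -32.8°.

I = 0.01255∠-32.8° A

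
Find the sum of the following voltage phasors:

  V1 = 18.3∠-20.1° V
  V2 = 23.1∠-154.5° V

Step 1 — Convert each phasor to rectangular form:
  V1 = 18.3·(cos(-20.1°) + j·sin(-20.1°)) = 17.19 - j6.289 V
  V2 = 23.1·(cos(-154.5°) + j·sin(-154.5°)) = -20.85 - j9.945 V
Step 2 — Sum components: V_total = -3.664 - j16.23 V.
Step 3 — Convert to polar: |V_total| = 16.64 V, ∠V_total = -102.7°.

V_total = 16.64∠-102.7° V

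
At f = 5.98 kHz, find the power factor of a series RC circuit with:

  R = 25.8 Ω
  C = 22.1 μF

Step 1 — Angular frequency: ω = 2π·f = 2π·5980 = 3.757e+04 rad/s.
Step 2 — Component impedances:
  R: Z = R = 25.8 Ω
  C: Z = 1/(jωC) = -j/(ω·C) = 0 - j1.204 Ω
Step 3 — Series combination: Z_total = R + C = 25.8 - j1.204 Ω = 25.83∠-2.7° Ω.
Step 4 — Power factor: PF = cos(φ) = Re(Z)/|Z| = 25.8/25.828 = 0.9989.
Step 5 — Type: Im(Z) = -1.204 ⇒ leading (phase φ = -2.7°).

PF = 0.9989 (leading, φ = -2.7°)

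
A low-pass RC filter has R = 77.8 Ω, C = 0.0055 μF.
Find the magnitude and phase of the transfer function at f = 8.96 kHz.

Step 1 — Angular frequency: ω = 2π·8960 = 5.63e+04 rad/s.
Step 2 — Transfer function: H(jω) = 1/(1 + jωRC).
Step 3 — Denominator: 1 + jωRC = 1 + j·5.63e+04·77.8·5.5e-09 = 1 + j0.02409.
Step 4 — H = 0.9994 - j0.02408.
Step 5 — Magnitude: |H| = 0.9997 (-0.0 dB); phase: φ = -1.4°.

|H| = 0.9997 (-0.0 dB), φ = -1.4°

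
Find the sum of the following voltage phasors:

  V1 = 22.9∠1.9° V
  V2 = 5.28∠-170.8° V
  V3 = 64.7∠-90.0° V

Step 1 — Convert each phasor to rectangular form:
  V1 = 22.9·(cos(1.9°) + j·sin(1.9°)) = 22.89 + j0.7593 V
  V2 = 5.28·(cos(-170.8°) + j·sin(-170.8°)) = -5.212 - j0.8442 V
  V3 = 64.7·(cos(-90.0°) + j·sin(-90.0°)) = 0 - j64.7 V
Step 2 — Sum components: V_total = 17.68 - j64.78 V.
Step 3 — Convert to polar: |V_total| = 67.15 V, ∠V_total = -74.7°.

V_total = 67.15∠-74.7° V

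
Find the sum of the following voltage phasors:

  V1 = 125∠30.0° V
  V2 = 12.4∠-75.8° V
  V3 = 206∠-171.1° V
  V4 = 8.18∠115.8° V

Step 1 — Convert each phasor to rectangular form:
  V1 = 125·(cos(30.0°) + j·sin(30.0°)) = 108.3 + j62.5 V
  V2 = 12.4·(cos(-75.8°) + j·sin(-75.8°)) = 3.042 - j12.02 V
  V3 = 206·(cos(-171.1°) + j·sin(-171.1°)) = -203.5 - j31.87 V
  V4 = 8.18·(cos(115.8°) + j·sin(115.8°)) = -3.56 + j7.365 V
Step 2 — Sum components: V_total = -95.78 + j25.97 V.
Step 3 — Convert to polar: |V_total| = 99.24 V, ∠V_total = 164.8°.

V_total = 99.24∠164.8° V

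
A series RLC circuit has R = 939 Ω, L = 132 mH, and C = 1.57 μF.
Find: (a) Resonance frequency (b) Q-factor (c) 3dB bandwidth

Step 1 — Resonance condition Im(Z)=0 gives ω₀ = 1/√(LC).
Step 2 — ω₀ = 1/√(0.132·1.57e-06) = 2197 rad/s.
Step 3 — f₀ = ω₀/(2π) = 349.6 Hz.
Step 4 — Series Q: Q = ω₀L/R = 2197·0.132/939 = 0.3088.
Step 5 — 3dB bandwidth: Δω = ω₀/Q = 7114 rad/s; BW = Δω/(2π) = 1132 Hz.

(a) f₀ = 349.6 Hz  (b) Q = 0.3088  (c) BW = 1132 Hz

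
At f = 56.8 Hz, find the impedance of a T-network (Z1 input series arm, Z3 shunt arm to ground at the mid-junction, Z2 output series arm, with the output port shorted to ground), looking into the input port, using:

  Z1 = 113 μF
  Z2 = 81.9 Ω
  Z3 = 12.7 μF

Step 1 — Angular frequency: ω = 2π·f = 2π·56.8 = 356.9 rad/s.
Step 2 — Component impedances:
  Z1: Z = 1/(jωC) = -j/(ω·C) = 0 - j24.8 Ω
  Z2: Z = R = 81.9 Ω
  Z3: Z = 1/(jωC) = -j/(ω·C) = 0 - j220.6 Ω
Step 3 — With the output port shorted to ground, the output series arm Z2 runs from the junction to ground; the shunt arm Z3 also runs from the junction to ground. They appear in parallel: Z3 || Z2 = 71.98 - j26.72 Ω.
Step 4 — Series with input arm Z1: Z_in = Z1 + (Z3 || Z2) = 71.98 - j51.52 Ω = 88.52∠-35.6° Ω.

Z = 71.98 - j51.52 Ω = 88.52∠-35.6° Ω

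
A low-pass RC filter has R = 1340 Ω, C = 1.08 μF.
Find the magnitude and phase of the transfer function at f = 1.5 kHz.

Step 1 — Angular frequency: ω = 2π·1500 = 9425 rad/s.
Step 2 — Transfer function: H(jω) = 1/(1 + jωRC).
Step 3 — Denominator: 1 + jωRC = 1 + j·9425·1340·1.08e-06 = 1 + j13.64.
Step 4 — H = 0.005347 - j0.07292.
Step 5 — Magnitude: |H| = 0.07312 (-22.7 dB); phase: φ = -85.8°.

|H| = 0.07312 (-22.7 dB), φ = -85.8°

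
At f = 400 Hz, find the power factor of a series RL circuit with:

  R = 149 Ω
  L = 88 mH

Step 1 — Angular frequency: ω = 2π·f = 2π·400 = 2513 rad/s.
Step 2 — Component impedances:
  R: Z = R = 149 Ω
  L: Z = jωL = j·2513·0.088 = 0 + j221.2 Ω
Step 3 — Series combination: Z_total = R + L = 149 + j221.2 Ω = 266.7∠56.0° Ω.
Step 4 — Power factor: PF = cos(φ) = Re(Z)/|Z| = 149/266.7 = 0.5587.
Step 5 — Type: Im(Z) = 221.2 ⇒ lagging (phase φ = 56.0°).

PF = 0.5587 (lagging, φ = 56.0°)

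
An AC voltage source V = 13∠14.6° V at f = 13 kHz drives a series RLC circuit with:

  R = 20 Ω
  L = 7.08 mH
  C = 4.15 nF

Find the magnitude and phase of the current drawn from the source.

Step 1 — Angular frequency: ω = 2π·f = 2π·1.3e+04 = 8.168e+04 rad/s.
Step 2 — Component impedances:
  R: Z = R = 20 Ω
  L: Z = jωL = j·8.168e+04·0.00708 = 0 + j578.3 Ω
  C: Z = 1/(jωC) = -j/(ω·C) = 0 - j2950 Ω
Step 3 — Series combination: Z_total = R + L + C = 20 - j2372 Ω = 2372∠-89.5° Ω.
Step 4 — Source phasor: V = 13∠14.6° V = 12.58 + j3.277 V.
Step 5 — Ohm's law: I = V / Z_total = (12.58 + j3.277) / (20 - j2372) = -0.001337 + j0.005315 A.
Step 6 — Convert to polar: |I| = 0.005481 A, ∠I = 104.1°.

I = 0.005481∠104.1° A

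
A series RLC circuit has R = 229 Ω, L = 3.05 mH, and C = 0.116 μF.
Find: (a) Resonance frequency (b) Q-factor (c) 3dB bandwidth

Step 1 — Resonance: ω₀ = 1/√(LC) = 1/√(0.00305·1.16e-07) = 5.316e+04 rad/s.
Step 2 — f₀ = ω₀/(2π) = 8461 Hz.
Step 3 — Series Q: Q = ω₀L/R = 5.316e+04·0.00305/229 = 0.7081.
Step 4 — Bandwidth: Δω = ω₀/Q = 7.508e+04 rad/s; BW = Δω/(2π) = 1.195e+04 Hz.

(a) f₀ = 8461 Hz  (b) Q = 0.7081  (c) BW = 1.195e+04 Hz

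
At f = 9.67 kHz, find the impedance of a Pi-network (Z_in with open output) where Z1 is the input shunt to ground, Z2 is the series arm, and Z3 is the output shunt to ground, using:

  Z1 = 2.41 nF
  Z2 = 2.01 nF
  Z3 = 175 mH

Step 1 — Angular frequency: ω = 2π·f = 2π·9670 = 6.076e+04 rad/s.
Step 2 — Component impedances:
  Z1: Z = 1/(jωC) = -j/(ω·C) = 0 - j6829 Ω
  Z2: Z = 1/(jωC) = -j/(ω·C) = 0 - j8188 Ω
  Z3: Z = jωL = j·6.076e+04·0.175 = 0 + j1.063e+04 Ω
Step 3 — With open output, the series arm Z2 and the output shunt Z3 appear in series to ground: Z2 + Z3 = 0 + j2444 Ω.
Step 4 — Parallel with input shunt Z1: Z_in = Z1 || (Z2 + Z3) = 0 + j3807 Ω = 3807∠90.0° Ω.

Z = 0 + j3807 Ω = 3807∠90.0° Ω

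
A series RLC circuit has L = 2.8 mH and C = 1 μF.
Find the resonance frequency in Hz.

Step 1 — Resonance condition Im(Z)=0 gives ω₀ = 1/√(LC).
Step 2 — ω₀ = 1/√(0.0028·1e-06) = 1.89e+04 rad/s.
Step 3 — f₀ = ω₀/(2π) = 3008 Hz.

f₀ = 3008 Hz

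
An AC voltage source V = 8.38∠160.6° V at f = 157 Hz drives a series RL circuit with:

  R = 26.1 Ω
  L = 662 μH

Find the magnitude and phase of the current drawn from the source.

Step 1 — Angular frequency: ω = 2π·f = 2π·157 = 986.5 rad/s.
Step 2 — Component impedances:
  R: Z = R = 26.1 Ω
  L: Z = jωL = j·986.5·0.000662 = 0 + j0.653 Ω
Step 3 — Series combination: Z_total = R + L = 26.1 + j0.653 Ω = 26.11∠1.4° Ω.
Step 4 — Source phasor: V = 8.38∠160.6° V = -7.904 + j2.784 V.
Step 5 — Ohm's law: I = V / Z_total = (-7.904 + j2.784) / (26.1 + j0.653) = -0.3 + j0.1142 A.
Step 6 — Convert to polar: |I| = 0.321 A, ∠I = 159.2°.

I = 0.321∠159.2° A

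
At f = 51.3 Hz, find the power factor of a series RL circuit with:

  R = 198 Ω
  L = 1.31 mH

Step 1 — Angular frequency: ω = 2π·f = 2π·51.3 = 322.3 rad/s.
Step 2 — Component impedances:
  R: Z = R = 198 Ω
  L: Z = jωL = j·322.3·0.00131 = 0 + j0.4222 Ω
Step 3 — Series combination: Z_total = R + L = 198 + j0.4222 Ω = 198∠0.1° Ω.
Step 4 — Power factor: PF = cos(φ) = Re(Z)/|Z| = 198/198 = 1.
Step 5 — Type: Im(Z) = 0.4222 ⇒ lagging (phase φ = 0.1°).

PF = 1 (lagging, φ = 0.1°)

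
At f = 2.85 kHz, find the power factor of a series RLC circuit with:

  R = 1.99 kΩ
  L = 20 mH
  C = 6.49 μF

Step 1 — Angular frequency: ω = 2π·f = 2π·2850 = 1.791e+04 rad/s.
Step 2 — Component impedances:
  R: Z = R = 1990 Ω
  L: Z = jωL = j·1.791e+04·0.02 = 0 + j358.1 Ω
  C: Z = 1/(jωC) = -j/(ω·C) = 0 - j8.605 Ω
Step 3 — Series combination: Z_total = R + L + C = 1990 + j349.5 Ω = 2020∠10.0° Ω.
Step 4 — Power factor: PF = cos(φ) = Re(Z)/|Z| = 1990/2020.5 = 0.9849.
Step 5 — Type: Im(Z) = 349.5 ⇒ lagging (phase φ = 10.0°).

PF = 0.9849 (lagging, φ = 10.0°)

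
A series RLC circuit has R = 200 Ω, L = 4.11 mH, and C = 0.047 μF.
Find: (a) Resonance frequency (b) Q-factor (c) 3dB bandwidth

Step 1 — Resonance: ω₀ = 1/√(LC) = 1/√(0.00411·4.7e-08) = 7.195e+04 rad/s.
Step 2 — f₀ = ω₀/(2π) = 1.145e+04 Hz.
Step 3 — Series Q: Q = ω₀L/R = 7.195e+04·0.00411/200 = 1.479.
Step 4 — Bandwidth: Δω = ω₀/Q = 4.866e+04 rad/s; BW = Δω/(2π) = 7745 Hz.

(a) f₀ = 1.145e+04 Hz  (b) Q = 1.479  (c) BW = 7745 Hz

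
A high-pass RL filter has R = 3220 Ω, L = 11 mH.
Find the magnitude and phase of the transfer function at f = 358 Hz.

Step 1 — Angular frequency: ω = 2π·358 = 2249 rad/s.
Step 2 — Transfer function: H(jω) = jωL/(R + jωL).
Step 3 — Numerator jωL = j·24.74; denominator R + jωL = 3220 + j24.74.
Step 4 — H = 5.904e-05 + j0.007684.
Step 5 — Magnitude: |H| = 0.007684 (-42.3 dB); phase: φ = 89.6°.

|H| = 0.007684 (-42.3 dB), φ = 89.6°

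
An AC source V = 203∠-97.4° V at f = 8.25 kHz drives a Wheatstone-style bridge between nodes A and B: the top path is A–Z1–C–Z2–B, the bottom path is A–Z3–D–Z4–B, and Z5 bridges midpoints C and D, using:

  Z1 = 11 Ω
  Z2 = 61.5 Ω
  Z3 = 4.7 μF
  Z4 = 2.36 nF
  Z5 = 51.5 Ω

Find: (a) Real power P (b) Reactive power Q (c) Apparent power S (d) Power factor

Step 1 — Angular frequency: ω = 2π·f = 2π·8250 = 5.184e+04 rad/s.
Step 2 — Component impedances:
  Z1: Z = R = 11 Ω
  Z2: Z = R = 61.5 Ω
  Z3: Z = 1/(jωC) = -j/(ω·C) = 0 - j4.105 Ω
  Z4: Z = 1/(jωC) = -j/(ω·C) = 0 - j8174 Ω
  Z5: Z = R = 51.5 Ω
Step 3 — Bridge requires nodal analysis (the Z5 bridge couples midpoints C and D, so the two paths cannot be reduced to a simple series/parallel combination). Setting node B to ground and injecting 1 A at node A, the 3-node admittance system at A, C, D solves to V_A = Z_AB = 70.58 - j0.7349 Ω = 70.58∠-0.6° Ω.
Step 4 — Source phasor: V = 203∠-97.4° V = -26.15 - j201.3 V.
Step 5 — Current: I = V / Z = -0.3407 - j2.856 A = 2.876∠-96.8° A.
Step 6 — Complex power: S = V·I* = 583.8 - j6.079 VA.
Step 7 — Real power: P = Re(S) = 583.8 W.
Step 8 — Reactive power: Q = Im(S) = -6.079 VAR.
Step 9 — Apparent power: |S| = 583.9 VA.
Step 10 — Power factor: PF = P/|S| = 0.9999 (leading).

(a) P = 583.8 W  (b) Q = -6.079 VAR  (c) S = 583.9 VA  (d) PF = 0.9999 (leading)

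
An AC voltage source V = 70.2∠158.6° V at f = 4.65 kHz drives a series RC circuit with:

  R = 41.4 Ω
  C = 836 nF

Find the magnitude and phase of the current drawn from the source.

Step 1 — Angular frequency: ω = 2π·f = 2π·4650 = 2.922e+04 rad/s.
Step 2 — Component impedances:
  R: Z = R = 41.4 Ω
  C: Z = 1/(jωC) = -j/(ω·C) = 0 - j40.94 Ω
Step 3 — Series combination: Z_total = R + C = 41.4 - j40.94 Ω = 58.22∠-44.7° Ω.
Step 4 — Source phasor: V = 70.2∠158.6° V = -65.36 + j25.61 V.
Step 5 — Ohm's law: I = V / Z_total = (-65.36 + j25.61) / (41.4 - j40.94) = -1.108 - j0.4765 A.
Step 6 — Convert to polar: |I| = 1.206 A, ∠I = -156.7°.

I = 1.206∠-156.7° A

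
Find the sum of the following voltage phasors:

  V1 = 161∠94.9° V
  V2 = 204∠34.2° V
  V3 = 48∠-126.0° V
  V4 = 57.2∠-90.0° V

Step 1 — Convert each phasor to rectangular form:
  V1 = 161·(cos(94.9°) + j·sin(94.9°)) = -13.75 + j160.4 V
  V2 = 204·(cos(34.2°) + j·sin(34.2°)) = 168.7 + j114.7 V
  V3 = 48·(cos(-126.0°) + j·sin(-126.0°)) = -28.21 - j38.83 V
  V4 = 57.2·(cos(-90.0°) + j·sin(-90.0°)) = 0 - j57.2 V
Step 2 — Sum components: V_total = 126.8 + j179 V.
Step 3 — Convert to polar: |V_total| = 219.4 V, ∠V_total = 54.7°.

V_total = 219.4∠54.7° V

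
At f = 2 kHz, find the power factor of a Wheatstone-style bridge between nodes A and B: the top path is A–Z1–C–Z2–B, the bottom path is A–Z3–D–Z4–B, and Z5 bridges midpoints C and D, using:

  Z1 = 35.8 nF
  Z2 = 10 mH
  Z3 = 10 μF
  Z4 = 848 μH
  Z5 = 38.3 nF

Step 1 — Angular frequency: ω = 2π·f = 2π·2000 = 1.257e+04 rad/s.
Step 2 — Component impedances:
  Z1: Z = 1/(jωC) = -j/(ω·C) = 0 - j2223 Ω
  Z2: Z = jωL = j·1.257e+04·0.01 = 0 + j125.7 Ω
  Z3: Z = 1/(jωC) = -j/(ω·C) = 0 - j7.958 Ω
  Z4: Z = jωL = j·1.257e+04·0.000848 = 0 + j10.66 Ω
  Z5: Z = 1/(jωC) = -j/(ω·C) = 0 - j2078 Ω
Step 3 — Bridge requires nodal analysis (the Z5 bridge couples midpoints C and D, so the two paths cannot be reduced to a simple series/parallel combination). Setting node B to ground and injecting 1 A at node A, the 3-node admittance system at A, C, D solves to V_A = Z_AB = 0 + j2.763 Ω = 2.763∠90.0° Ω.
Step 4 — Power factor: PF = cos(φ) = Re(Z)/|Z| = 0/2.763 = 0.
Step 5 — Type: Im(Z) = 2.763 ⇒ lagging (phase φ = 90.0°).

PF = 0 (lagging, φ = 90.0°)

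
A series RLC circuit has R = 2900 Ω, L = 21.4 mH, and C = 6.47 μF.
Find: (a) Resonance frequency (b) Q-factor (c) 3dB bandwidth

Step 1 — Resonance: ω₀ = 1/√(LC) = 1/√(0.0214·6.47e-06) = 2687 rad/s.
Step 2 — f₀ = ω₀/(2π) = 427.7 Hz.
Step 3 — Series Q: Q = ω₀L/R = 2687·0.0214/2900 = 0.01983.
Step 4 — Bandwidth: Δω = ω₀/Q = 1.355e+05 rad/s; BW = Δω/(2π) = 2.157e+04 Hz.

(a) f₀ = 427.7 Hz  (b) Q = 0.01983  (c) BW = 2.157e+04 Hz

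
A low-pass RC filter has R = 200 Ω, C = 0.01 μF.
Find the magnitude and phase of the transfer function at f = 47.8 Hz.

Step 1 — Angular frequency: ω = 2π·47.8 = 300.3 rad/s.
Step 2 — Transfer function: H(jω) = 1/(1 + jωRC).
Step 3 — Denominator: 1 + jωRC = 1 + j·300.3·200·1e-08 = 1 + j0.0006007.
Step 4 — H = 1 - j0.0006007.
Step 5 — Magnitude: |H| = 1 (-0.0 dB); phase: φ = -0.0°.

|H| = 1 (-0.0 dB), φ = -0.0°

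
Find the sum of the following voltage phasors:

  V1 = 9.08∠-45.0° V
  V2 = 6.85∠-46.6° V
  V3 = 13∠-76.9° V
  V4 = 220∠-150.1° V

Step 1 — Convert each phasor to rectangular form:
  V1 = 9.08·(cos(-45.0°) + j·sin(-45.0°)) = 6.421 - j6.421 V
  V2 = 6.85·(cos(-46.6°) + j·sin(-46.6°)) = 4.707 - j4.977 V
  V3 = 13·(cos(-76.9°) + j·sin(-76.9°)) = 2.946 - j12.66 V
  V4 = 220·(cos(-150.1°) + j·sin(-150.1°)) = -190.7 - j109.7 V
Step 2 — Sum components: V_total = -176.6 - j133.7 V.
Step 3 — Convert to polar: |V_total| = 221.6 V, ∠V_total = -142.9°.

V_total = 221.6∠-142.9° V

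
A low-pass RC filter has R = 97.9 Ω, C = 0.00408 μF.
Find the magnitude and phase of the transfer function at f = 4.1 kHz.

Step 1 — Angular frequency: ω = 2π·4100 = 2.576e+04 rad/s.
Step 2 — Transfer function: H(jω) = 1/(1 + jωRC).
Step 3 — Denominator: 1 + jωRC = 1 + j·2.576e+04·97.9·4.08e-09 = 1 + j0.01029.
Step 4 — H = 0.9999 - j0.01029.
Step 5 — Magnitude: |H| = 0.9999 (-0.0 dB); phase: φ = -0.6°.

|H| = 0.9999 (-0.0 dB), φ = -0.6°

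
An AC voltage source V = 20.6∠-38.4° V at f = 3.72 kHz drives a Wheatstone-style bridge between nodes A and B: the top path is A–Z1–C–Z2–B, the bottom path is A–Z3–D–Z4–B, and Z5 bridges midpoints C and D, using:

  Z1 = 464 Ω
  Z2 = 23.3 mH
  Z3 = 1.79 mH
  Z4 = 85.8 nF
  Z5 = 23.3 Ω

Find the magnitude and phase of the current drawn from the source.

Step 1 — Angular frequency: ω = 2π·f = 2π·3720 = 2.337e+04 rad/s.
Step 2 — Component impedances:
  Z1: Z = R = 464 Ω
  Z2: Z = jωL = j·2.337e+04·0.0233 = 0 + j544.6 Ω
  Z3: Z = jωL = j·2.337e+04·0.00179 = 0 + j41.84 Ω
  Z4: Z = 1/(jωC) = -j/(ω·C) = 0 - j498.6 Ω
  Z5: Z = R = 23.3 Ω
Step 3 — Bridge requires nodal analysis (the Z5 bridge couples midpoints C and D, so the two paths cannot be reduced to a simple series/parallel combination). Setting node B to ground and injecting 1 A at node A, the 3-node admittance system at A, C, D solves to V_A = Z_AB = 2101 - j4802 Ω = 5242∠-66.4° Ω.
Step 4 — Source phasor: V = 20.6∠-38.4° V = 16.14 - j12.8 V.
Step 5 — Ohm's law: I = V / Z_total = (16.14 - j12.8) / (2101 - j4802) = 0.003471 + j0.001843 A.
Step 6 — Convert to polar: |I| = 0.00393 A, ∠I = 28.0°.

I = 0.00393∠28.0° A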